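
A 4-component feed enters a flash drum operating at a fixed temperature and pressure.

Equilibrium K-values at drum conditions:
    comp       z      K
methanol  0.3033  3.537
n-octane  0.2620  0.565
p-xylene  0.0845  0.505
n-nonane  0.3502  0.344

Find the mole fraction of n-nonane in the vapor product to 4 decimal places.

Rachford–Rice: g(V/F) = Σ zᵢ(Kᵢ−1)/(1+V/F(Kᵢ−1)) = 0.
g(0) = ΣzᵢKᵢ − 1 = 0.3839 and g(1) = 1 − Σzᵢ/Kᵢ = -0.7348, so a root lies in (0, 1).
Newton–Raphson from V/F = 0.7:
  V/F = 0.7000: g = -0.37547, g' = -0.9196 → V/F = 0.2917
  V/F = 0.2917: g = -0.02130, g' = -0.9685 → V/F = 0.2697
  V/F = 0.2697: g = 0.00036, g' = -1.0018 → V/F = 0.2701
Converged at V/F = 0.2701.
Compositions from xᵢ = zᵢ/(1+V/F(Kᵢ−1)), yᵢ = Kᵢxᵢ:
  methanol: x = 0.1800, y = 0.6366
  n-octane: x = 0.2969, y = 0.1677
  p-xylene: x = 0.0975, y = 0.0493
  n-nonane: x = 0.4256, y = 0.1464

y_n-nonane = 0.1464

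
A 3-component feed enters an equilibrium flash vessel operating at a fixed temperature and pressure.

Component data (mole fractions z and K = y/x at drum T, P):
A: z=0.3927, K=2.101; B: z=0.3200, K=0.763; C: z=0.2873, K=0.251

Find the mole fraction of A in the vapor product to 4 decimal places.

y_A = 0.6534

Let ψ = V/F and solve Σ zᵢ(Kᵢ−1)/(1+ψ(Kᵢ−1)) = 0.
g(0) = ΣzᵢKᵢ − 1 = 0.1413 and g(1) = 1 − Σzᵢ/Kᵢ = -0.7509, so a root lies in (0, 1).
Newton–Raphson from ψ = 0.5:
  ψ = 0.5000: g = -0.15121, g' = -0.6331 → ψ = 0.2612
  ψ = 0.2612: g = -0.01256, g' = -0.5567 → ψ = 0.2386
Converged at ψ = 0.2386.
Compositions from xᵢ = zᵢ/(1+ψ(Kᵢ−1)), yᵢ = Kᵢxᵢ:
  A: x = 0.3110, y = 0.6534
  B: x = 0.3392, y = 0.2588
  C: x = 0.3498, y = 0.0878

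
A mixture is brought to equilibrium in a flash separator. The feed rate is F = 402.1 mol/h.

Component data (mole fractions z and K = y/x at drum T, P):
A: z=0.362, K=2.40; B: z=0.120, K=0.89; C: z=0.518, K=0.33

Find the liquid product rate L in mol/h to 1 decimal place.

L = 331.5 mol/h

Newton iteration, ψ⁰ = 0.31:
  ψ = 0.310: g = -0.0983, g' = -0.717 → ψ = 0.173
  ψ = 0.173: g = 0.0020, g' = -0.759 → ψ = 0.176
Converged at ψ = 0.176.
Then V = ψ·F = 0.1756·402.1 = 70.6 mol/h and L = F − V = 331.5 mol/h.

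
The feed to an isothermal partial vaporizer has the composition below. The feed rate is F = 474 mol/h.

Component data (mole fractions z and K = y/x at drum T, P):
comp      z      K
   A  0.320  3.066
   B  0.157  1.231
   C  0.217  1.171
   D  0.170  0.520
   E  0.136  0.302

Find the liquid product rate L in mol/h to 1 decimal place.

L = 121.3 mol/h

Material balance + equilibrium reduce to Σ zᵢ(Kᵢ−1)/(1+β(Kᵢ−1)) = 0.
Check two-phase: ΣzᵢKᵢ = 1.558 > 1 and Σzᵢ/Kᵢ = 1.194 > 1, so g(0) = 0.558 > 0 and g(1) = -0.194 < 0.
Newton–Raphson from β = 0.5:
  β = 0.500: g = 0.1387, g' = -0.567 → β = 0.745
  β = 0.745: g = -0.0004, g' = -0.605 → β = 0.744
Converged at β = 0.744.
Then V = β·F = 0.7441·474 = 352.7 mol/h and L = F − V = 121.3 mol/h.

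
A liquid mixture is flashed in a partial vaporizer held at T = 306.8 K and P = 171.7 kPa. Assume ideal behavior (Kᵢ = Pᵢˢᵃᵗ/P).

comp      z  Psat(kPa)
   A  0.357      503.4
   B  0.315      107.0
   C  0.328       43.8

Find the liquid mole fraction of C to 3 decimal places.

Raoult's law: Kᵢ = Pᵢˢᵃᵗ/P = Pᵢˢᵃᵗ/171.7.
  K_A = 503.4/171.7 = 2.93186, K_B = 107.0/171.7 = 0.62318, K_C = 43.8/171.7 = 0.25510
Iterate (Newton) starting at ψ = 0.37:
  ψ = 0.370: g = -0.0730, g' = -0.860 → ψ = 0.285
  ψ = 0.285: g = 0.0015, g' = -0.904 → ψ = 0.287
Converged at ψ = 0.287.
Compositions from xᵢ = zᵢ/(1+ψ(Kᵢ−1)), yᵢ = Kᵢxᵢ:
  A: x = 0.230, y = 0.674
  B: x = 0.353, y = 0.220
  C: x = 0.417, y = 0.106

x_C = 0.417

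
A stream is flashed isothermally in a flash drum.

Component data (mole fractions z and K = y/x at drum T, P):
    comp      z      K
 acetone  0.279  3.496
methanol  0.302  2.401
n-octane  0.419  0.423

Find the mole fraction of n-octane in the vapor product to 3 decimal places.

y_n-octane = 0.322

Material balance + equilibrium reduce to Σ zᵢ(Kᵢ−1)/(1+β(Kᵢ−1)) = 0.
Feasibility: ΣzᵢKᵢ = 1.878, Σzᵢ/Kᵢ = 1.196 — both > 1, two phases present.
Newton iteration, β⁰ = 0.5:
  β = 0.500: g = 0.2188, g' = -0.825 → β = 0.765
  β = 0.765: g = 0.0105, g' = -0.791 → β = 0.779
Converged at β = 0.779.
Compositions from xᵢ = zᵢ/(1+β(Kᵢ−1)), yᵢ = Kᵢxᵢ:
  acetone: x = 0.095, y = 0.331
  methanol: x = 0.144, y = 0.347
  n-octane: x = 0.761, y = 0.322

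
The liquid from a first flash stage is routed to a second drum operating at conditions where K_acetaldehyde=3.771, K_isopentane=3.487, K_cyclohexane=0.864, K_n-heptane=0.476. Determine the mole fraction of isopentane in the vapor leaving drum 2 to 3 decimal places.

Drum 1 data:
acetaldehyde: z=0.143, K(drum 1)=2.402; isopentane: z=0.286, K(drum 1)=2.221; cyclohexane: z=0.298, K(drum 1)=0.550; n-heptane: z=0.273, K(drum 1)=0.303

y_isopentane (drum 2) = 0.294

Drum 1:
Material balance + equilibrium reduce to Σ zᵢ(Kᵢ−1)/(1+ψ₁(Kᵢ−1)) = 0.
g(0) = ΣzᵢKᵢ − 1 = 0.225 and g(1) = 1 − Σzᵢ/Kᵢ = -0.631, so a root lies in (0, 1).
Newton–Raphson from ψ₁ = 0.5:
  ψ₁ = 0.500: g = -0.1304, g' = -0.674 → ψ₁ = 0.307
  ψ₁ = 0.307: g = -0.0033, g' = -0.659 → ψ₁ = 0.302
Converged at ψ₁ = 0.302.
Drum-1 compositions:
  acetaldehyde: x = 0.100, y = 0.241
  isopentane: x = 0.209, y = 0.464
  cyclohexane: x = 0.345, y = 0.190
  n-heptane: x = 0.346, y = 0.105
Drum-2 feed = drum-1 liquid: z₂ = (0.1005, 0.2090, 0.3448, 0.3457).
Drum 2:
Material balance + equilibrium reduce to Σ zᵢ(Kᵢ−1)/(1+ψ₂(Kᵢ−1)) = 0.
Feasibility: ΣzᵢKᵢ = 1.570, Σzᵢ/Kᵢ = 1.212 — both > 1, two phases present.
Newton iteration, ψ₂⁰ = 0.68:
  ψ₂ = 0.680: g = -0.0434, g' = -0.508 → ψ₂ = 0.595
  ψ₂ = 0.595: g = 0.0007, g' = -0.528 → ψ₂ = 0.596
Converged at ψ₂ = 0.596.
  acetaldehyde: x = 0.038, y = 0.143
  isopentane: x = 0.084, y = 0.294
  cyclohexane: x = 0.375, y = 0.324
  n-heptane: x = 0.503, y = 0.239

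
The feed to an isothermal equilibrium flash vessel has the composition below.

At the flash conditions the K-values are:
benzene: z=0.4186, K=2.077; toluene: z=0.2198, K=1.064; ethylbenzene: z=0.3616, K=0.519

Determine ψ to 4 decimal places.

Rachford–Rice: g(ψ) = Σ zᵢ(Kᵢ−1)/(1+ψ(Kᵢ−1)) = 0.
g(0) = ΣzᵢKᵢ − 1 = 0.2910 and g(1) = 1 − Σzᵢ/Kᵢ = -0.1048, so a root lies in (0, 1).
Iterate (Newton) starting at ψ = 0.5:
  ψ = 0.5000: g = 0.07766, g' = -0.3510 → ψ = 0.7212
  ψ = 0.7212: g = 0.00086, g' = -0.3508 → ψ = 0.7237
Converged at ψ = 0.7237.

ψ = 0.7237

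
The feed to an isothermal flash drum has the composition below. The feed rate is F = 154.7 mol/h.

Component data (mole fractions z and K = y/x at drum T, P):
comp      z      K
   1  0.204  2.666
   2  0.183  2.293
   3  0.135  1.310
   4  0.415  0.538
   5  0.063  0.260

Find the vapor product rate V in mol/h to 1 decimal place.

V = 89.7 mol/h

Material balance + equilibrium reduce to Σ zᵢ(Kᵢ−1)/(1+β(Kᵢ−1)) = 0.
g(0) = ΣzᵢKᵢ − 1 = 0.380 and g(1) = 1 − Σzᵢ/Kᵢ = -0.273, so a root lies in (0, 1).
Newton iteration, β⁰ = 0.5:
  β = 0.500: g = 0.0420, g' = -0.528 → β = 0.580
Converged at β = 0.580.
Then V = β·F = 0.5799·154.7 = 89.7 mol/h and L = F − V = 65.0 mol/h.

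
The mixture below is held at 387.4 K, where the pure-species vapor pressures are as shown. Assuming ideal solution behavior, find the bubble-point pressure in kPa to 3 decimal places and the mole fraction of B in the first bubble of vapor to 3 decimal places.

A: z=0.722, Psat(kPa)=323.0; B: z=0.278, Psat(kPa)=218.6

At the bubble point ψ → 0, so ΣzᵢKᵢ = 1 with Kᵢ = Pᵢˢᵃᵗ/P ⇒ P = ΣzᵢPᵢˢᵃᵗ.
P = 0.722·323.0 + 0.278·218.6 = 293.977 kPa
yᵢ = zᵢPᵢˢᵃᵗ/P ⇒ y_B = 0.278·218.6/293.977 = 0.207

Pbub = 293.977 kPa, y_B = 0.207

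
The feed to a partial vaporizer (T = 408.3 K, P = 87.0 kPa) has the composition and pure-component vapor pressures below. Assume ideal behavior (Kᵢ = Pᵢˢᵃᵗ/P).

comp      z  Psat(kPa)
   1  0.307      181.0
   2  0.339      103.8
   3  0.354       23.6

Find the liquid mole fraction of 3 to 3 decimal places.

x_3 = 0.439

Raoult's law: Kᵢ = Pᵢˢᵃᵗ/P = Pᵢˢᵃᵗ/87.0.
  K_1 = 181.0/87.0 = 2.08046, K_2 = 103.8/87.0 = 1.19310, K_3 = 23.6/87.0 = 0.27126
Iterate (Newton) starting at ψ = 0.5:
  ψ = 0.500: g = -0.1308, g' = -0.627 → ψ = 0.291
  ψ = 0.291: g = -0.0133, g' = -0.522 → ψ = 0.266
Converged at ψ = 0.266.
Compositions from xᵢ = zᵢ/(1+ψ(Kᵢ−1)), yᵢ = Kᵢxᵢ:
  1: x = 0.238, y = 0.496
  2: x = 0.322, y = 0.385
  3: x = 0.439, y = 0.119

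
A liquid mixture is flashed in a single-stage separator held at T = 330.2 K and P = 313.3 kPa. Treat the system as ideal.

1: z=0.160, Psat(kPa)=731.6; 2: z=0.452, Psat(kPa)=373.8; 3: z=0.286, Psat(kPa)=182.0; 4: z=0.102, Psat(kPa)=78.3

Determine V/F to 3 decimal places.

V/F = 0.298

Raoult's law: Kᵢ = Pᵢˢᵃᵗ/P = Pᵢˢᵃᵗ/313.3.
  K_1 = 731.6/313.3 = 2.33514, K_2 = 373.8/313.3 = 1.19311, K_3 = 182.0/313.3 = 0.58091, K_4 = 78.3/313.3 = 0.24992
Rachford–Rice: g(V/F) = Σ zᵢ(Kᵢ−1)/(1+V/F(Kᵢ−1)) = 0.
Check two-phase: ΣzᵢKᵢ = 1.105 > 1 and Σzᵢ/Kᵢ = 1.348 > 1, so g(0) = 0.105 > 0 and g(1) = -0.348 < 0.
Newton–Raphson from V/F = 0.5:
  V/F = 0.500: g = -0.0664, g' = -0.344 → V/F = 0.307
  V/F = 0.307: g = -0.0031, g' = -0.322 → V/F = 0.298
Converged at V/F = 0.298.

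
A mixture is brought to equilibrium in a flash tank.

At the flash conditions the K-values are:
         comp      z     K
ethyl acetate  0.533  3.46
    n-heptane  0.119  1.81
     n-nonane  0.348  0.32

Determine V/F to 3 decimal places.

Material balance + equilibrium reduce to Σ zᵢ(Kᵢ−1)/(1+V/F(Kᵢ−1)) = 0.
Check two-phase: ΣzᵢKᵢ = 2.171 > 1 and Σzᵢ/Kᵢ = 1.307 > 1, so g(0) = 1.171 > 0 and g(1) = -0.307 < 0.
Newton–Raphson from V/F = 0.35:
  V/F = 0.350: g = 0.4691, g' = -1.256 → V/F = 0.724
  V/F = 0.724: g = 0.0666, g' = -1.072 → V/F = 0.786
  V/F = 0.786: g = -0.0021, g' = -1.146 → V/F = 0.784
Converged at V/F = 0.784.

V/F = 0.784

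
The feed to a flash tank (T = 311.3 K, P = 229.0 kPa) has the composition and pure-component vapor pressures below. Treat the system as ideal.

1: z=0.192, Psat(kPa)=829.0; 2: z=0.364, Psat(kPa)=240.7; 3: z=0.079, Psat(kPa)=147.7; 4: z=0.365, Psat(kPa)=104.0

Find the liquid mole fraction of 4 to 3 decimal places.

Raoult's law: Kᵢ = Pᵢˢᵃᵗ/P = Pᵢˢᵃᵗ/229.0.
  K_1 = 829.0/229.0 = 3.62009, K_2 = 240.7/229.0 = 1.05109, K_3 = 147.7/229.0 = 0.64498, K_4 = 104.0/229.0 = 0.45415
Newton iteration, V/F⁰ = 0.5:
  V/F = 0.500: g = -0.0722, g' = -0.468 → V/F = 0.346
  V/F = 0.346: g = 0.0046, g' = -0.542 → V/F = 0.354
Converged at V/F = 0.354.
Compositions from xᵢ = zᵢ/(1+V/F(Kᵢ−1)), yᵢ = Kᵢxᵢ:
  1: x = 0.100, y = 0.360
  2: x = 0.358, y = 0.376
  3: x = 0.090, y = 0.058
  4: x = 0.453, y = 0.206

x_4 = 0.453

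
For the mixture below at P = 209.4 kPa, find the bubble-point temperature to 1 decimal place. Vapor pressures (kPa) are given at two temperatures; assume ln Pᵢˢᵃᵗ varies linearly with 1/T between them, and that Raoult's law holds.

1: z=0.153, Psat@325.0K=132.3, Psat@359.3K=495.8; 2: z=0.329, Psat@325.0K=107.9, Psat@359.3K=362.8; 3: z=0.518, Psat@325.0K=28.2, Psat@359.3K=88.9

Bubble-point temperature: ΣzᵢPᵢˢᵃᵗ(T) = P. Interpolate ln Pᵢˢᵃᵗ = aᵢ + bᵢ/T.
  T = 325.0 K: ΣzᵢPᵢˢᵃᵗ = 70.35 kPa
  T = 359.3 K: ΣzᵢPᵢˢᵃᵗ = 241.27 kPa
  T = 342.1 K: ΣzᵢPᵢˢᵃᵗ = 134.06 kPa
  T = 350.7 K: ΣzᵢPᵢˢᵃᵗ = 181.13 kPa
  T = 355.0 K: ΣzᵢPᵢˢᵃᵗ = 209.40 kPa
  T = 352.9 K: ΣzᵢPᵢˢᵃᵗ = 195.17 kPa
Interpolating between 352.9 K and 355.0 K gives T ≈ 355.0 K.

T = 355.0 K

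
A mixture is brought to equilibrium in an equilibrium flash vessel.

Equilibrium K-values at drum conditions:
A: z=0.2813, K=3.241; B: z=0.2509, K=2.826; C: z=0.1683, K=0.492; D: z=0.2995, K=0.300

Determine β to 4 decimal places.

β = 0.6031

Rachford–Rice: g(β) = Σ zᵢ(Kᵢ−1)/(1+β(Kᵢ−1)) = 0.
g(0) = ΣzᵢKᵢ − 1 = 0.7934 and g(1) = 1 − Σzᵢ/Kᵢ = -0.5160, so a root lies in (0, 1).
Newton iteration, β⁰ = 0.36:
  β = 0.3600: g = 0.24043, g' = -1.0647 → β = 0.5858
  β = 0.5858: g = 0.01682, g' = -0.9691 → β = 0.6032
  β = 0.6032: g = -0.00005, g' = -0.9748 → β = 0.6031
Converged at β = 0.6031.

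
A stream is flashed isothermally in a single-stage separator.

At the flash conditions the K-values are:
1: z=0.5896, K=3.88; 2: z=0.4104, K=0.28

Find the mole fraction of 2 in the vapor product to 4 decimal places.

Rachford–Rice: g(ψ) = Σ zᵢ(Kᵢ−1)/(1+ψ(Kᵢ−1)) = 0.
Feasibility: ΣzᵢKᵢ = 2.4026, Σzᵢ/Kᵢ = 1.6177 — both > 1, two phases present.
Newton–Raphson from ψ = 0.5:
  ψ = 0.5000: g = 0.23422, g' = -1.3408 → ψ = 0.6747
  ψ = 0.6747: g = 0.00234, g' = -1.3692 → ψ = 0.6764
Converged at ψ = 0.6764.
Compositions from xᵢ = zᵢ/(1+ψ(Kᵢ−1)), yᵢ = Kᵢxᵢ:
  1: x = 0.2000, y = 0.7760
  2: x = 0.8000, y = 0.2240

y_2 = 0.2240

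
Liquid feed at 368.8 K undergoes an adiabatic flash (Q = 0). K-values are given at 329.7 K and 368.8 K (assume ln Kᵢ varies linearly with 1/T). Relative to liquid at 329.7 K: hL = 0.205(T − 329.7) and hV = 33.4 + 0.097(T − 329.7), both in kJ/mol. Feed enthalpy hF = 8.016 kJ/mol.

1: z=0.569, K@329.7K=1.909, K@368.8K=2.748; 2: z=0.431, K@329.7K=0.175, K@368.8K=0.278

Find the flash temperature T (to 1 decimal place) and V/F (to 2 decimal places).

Adiabatic flash: solve Rachford–Rice at each trial T, then check hF = ψ·hV(T) + (1−ψ)·hL(T).
  T = 329.7 K: K = (1.909, 0.175), RR gives ψ = 0.216, H_out = 7.199 kJ/mol
  T = 368.8 K: K = (2.748, 0.278), RR gives ψ = 0.542, H_out = 23.816 kJ/mol
  T = 349.2 K: K = (2.313, 0.223), RR gives ψ = 0.404, H_out = 16.649 kJ/mol
  T = 339.4 K: K = (2.106, 0.198), RR gives ψ = 0.320, H_out = 12.341 kJ/mol
  T = 334.5 K: K = (2.005, 0.186), RR gives ψ = 0.271, H_out = 9.883 kJ/mol
  T = 332.1 K: K = (1.957, 0.181), RR gives ψ = 0.244, H_out = 8.580 kJ/mol
Linear interpolation between T = 329.7 (H_out = 7.199) and T = 332.1 (H_out = 8.580) on hF = 8.016 gives T ≈ 331.1 K, at which ψ = 0.23.

T = 331.1 K, V/F = 0.23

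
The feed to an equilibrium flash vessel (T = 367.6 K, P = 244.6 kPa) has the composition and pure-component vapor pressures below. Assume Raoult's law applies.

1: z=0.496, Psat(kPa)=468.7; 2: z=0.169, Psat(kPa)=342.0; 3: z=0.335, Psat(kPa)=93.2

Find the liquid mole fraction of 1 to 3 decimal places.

Raoult's law: Kᵢ = Pᵢˢᵃᵗ/P = Pᵢˢᵃᵗ/244.6.
  K_1 = 468.7/244.6 = 1.91619, K_2 = 342.0/244.6 = 1.39820, K_3 = 93.2/244.6 = 0.38103
Newton iteration, ψ⁰ = 0.5:
  ψ = 0.500: g = 0.0675, g' = -0.484 → ψ = 0.640
  ψ = 0.640: g = -0.0031, g' = -0.534 → ψ = 0.634
Converged at ψ = 0.634.
Compositions from xᵢ = zᵢ/(1+ψ(Kᵢ−1)), yᵢ = Kᵢxᵢ:
  1: x = 0.314, y = 0.601
  2: x = 0.135, y = 0.189
  3: x = 0.551, y = 0.210

x_1 = 0.314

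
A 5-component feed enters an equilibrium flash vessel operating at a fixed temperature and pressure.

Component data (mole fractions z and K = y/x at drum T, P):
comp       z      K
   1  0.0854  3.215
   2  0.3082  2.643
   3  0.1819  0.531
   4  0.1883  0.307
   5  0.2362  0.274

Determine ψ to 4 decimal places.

ψ = 0.2675

Material balance + equilibrium reduce to Σ zᵢ(Kᵢ−1)/(1+ψ(Kᵢ−1)) = 0.
Feasibility: ΣzᵢKᵢ = 1.3082, Σzᵢ/Kᵢ = 1.9611 — both > 1, two phases present.
Iterate (Newton) starting at ψ = 0.56:
  ψ = 0.5600: g = -0.26975, g' = -0.9777 → ψ = 0.2841
  ψ = 0.2841: g = -0.01563, g' = -0.9356 → ψ = 0.2674
  ψ = 0.2674: g = 0.00009, g' = -0.9471 → ψ = 0.2675
Converged at ψ = 0.2675.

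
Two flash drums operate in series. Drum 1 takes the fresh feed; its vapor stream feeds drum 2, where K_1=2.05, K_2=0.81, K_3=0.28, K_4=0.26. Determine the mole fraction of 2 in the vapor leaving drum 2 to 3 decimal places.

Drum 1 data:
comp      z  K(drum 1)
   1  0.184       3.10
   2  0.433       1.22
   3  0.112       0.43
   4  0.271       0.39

Drum 1:
Rachford–Rice: g(ψ₁) = Σ zᵢ(Kᵢ−1)/(1+ψ₁(Kᵢ−1)) = 0.
Feasibility: ΣzᵢKᵢ = 1.253, Σzᵢ/Kᵢ = 1.370 — both > 1, two phases present.
Newton–Raphson from ψ₁ = 0.5:
  ψ₁ = 0.500: g = -0.0528, g' = -0.490 → ψ₁ = 0.392
Converged at ψ₁ = 0.392.
Drum-1 compositions:
  1: x = 0.101, y = 0.313
  2: x = 0.399, y = 0.486
  3: x = 0.144, y = 0.062
  4: x = 0.356, y = 0.139
Drum-2 feed = drum-1 vapor: z₂ = (0.3127, 0.4863, 0.0620, 0.1389).
Drum 2:
Rachford–Rice: g(ψ₂) = Σ zᵢ(Kᵢ−1)/(1+ψ₂(Kᵢ−1)) = 0.
Feasibility: ΣzᵢKᵢ = 1.089, Σzᵢ/Kᵢ = 1.509 — both > 1, two phases present.
Iterate (Newton) starting at ψ₂ = 0.5:
  ψ₂ = 0.500: g = -0.1198, g' = -0.440 → ψ₂ = 0.228
  ψ₂ = 0.228: g = -0.0087, g' = -0.400 → ψ₂ = 0.206
Converged at ψ₂ = 0.206.
  1: x = 0.257, y = 0.527
  2: x = 0.506, y = 0.410
  3: x = 0.073, y = 0.020
  4: x = 0.164, y = 0.043

y_2 (drum 2) = 0.410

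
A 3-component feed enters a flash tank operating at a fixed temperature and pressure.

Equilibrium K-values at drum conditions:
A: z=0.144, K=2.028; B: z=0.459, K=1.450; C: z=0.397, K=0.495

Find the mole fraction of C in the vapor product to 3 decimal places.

Let β = V/F and solve Σ zᵢ(Kᵢ−1)/(1+β(Kᵢ−1)) = 0.
g(0) = ΣzᵢKᵢ − 1 = 0.154 and g(1) = 1 − Σzᵢ/Kᵢ = -0.190, so a root lies in (0, 1).
Newton–Raphson from β = 0.44:
  β = 0.440: g = 0.0166, g' = -0.304 → β = 0.494
Converged at β = 0.494.
Compositions from xᵢ = zᵢ/(1+β(Kᵢ−1)), yᵢ = Kᵢxᵢ:
  A: x = 0.095, y = 0.194
  B: x = 0.376, y = 0.544
  C: x = 0.529, y = 0.262

y_C = 0.262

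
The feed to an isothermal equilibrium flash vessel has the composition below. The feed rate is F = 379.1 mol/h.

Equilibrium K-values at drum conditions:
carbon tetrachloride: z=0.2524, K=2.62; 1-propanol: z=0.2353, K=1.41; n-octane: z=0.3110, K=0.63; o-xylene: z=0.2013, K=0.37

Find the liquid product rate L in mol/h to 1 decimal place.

L = 206.2 mol/h

Material balance + equilibrium reduce to Σ zᵢ(Kᵢ−1)/(1+β(Kᵢ−1)) = 0.
Check two-phase: ΣzᵢKᵢ = 1.2635 > 1 and Σzᵢ/Kᵢ = 1.3009 > 1, so g(0) = 0.2635 > 0 and g(1) = -0.3009 < 0.
Iterate (Newton) starting at β = 0.5:
  β = 0.5000: g = -0.02036, g' = -0.4638 → β = 0.4561
  β = 0.4561: g = 0.00004, g' = -0.4661 → β = 0.4562
Converged at β = 0.4562.
Then V = β·F = 0.4562·379.1 = 172.9 mol/h and L = F − V = 206.2 mol/h.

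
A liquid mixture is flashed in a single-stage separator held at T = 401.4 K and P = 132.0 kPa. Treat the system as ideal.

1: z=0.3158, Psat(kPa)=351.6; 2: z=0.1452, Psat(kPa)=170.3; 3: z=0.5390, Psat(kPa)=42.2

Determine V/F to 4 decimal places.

V/F = 0.2115

Raoult's law: Kᵢ = Pᵢˢᵃᵗ/P = Pᵢˢᵃᵗ/132.0.
  K_1 = 351.6/132.0 = 2.663636, K_2 = 170.3/132.0 = 1.290152, K_3 = 42.2/132.0 = 0.319697
Material balance + equilibrium reduce to Σ zᵢ(Kᵢ−1)/(1+V/F(Kᵢ−1)) = 0.
Check two-phase: ΣzᵢKᵢ = 1.2008 > 1 and Σzᵢ/Kᵢ = 1.9171 > 1, so g(0) = 0.2008 > 0 and g(1) = -0.9171 < 0.
Newton–Raphson from V/F = 0.62:
  V/F = 0.6200: g = -0.33984, g' = -0.9667 → V/F = 0.2685
  V/F = 0.2685: g = -0.04635, g' = -0.8016 → V/F = 0.2106
  V/F = 0.2106: g = 0.00074, g' = -0.8300 → V/F = 0.2115
Converged at V/F = 0.2115.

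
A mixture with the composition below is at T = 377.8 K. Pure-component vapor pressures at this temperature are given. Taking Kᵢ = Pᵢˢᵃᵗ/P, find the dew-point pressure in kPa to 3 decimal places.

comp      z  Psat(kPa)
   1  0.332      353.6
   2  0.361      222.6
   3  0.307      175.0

At the dew point ψ → 1, so Σzᵢ/Kᵢ = 1 with Kᵢ = Pᵢˢᵃᵗ/P ⇒ 1/P = Σzᵢ/Pᵢˢᵃᵗ.
1/P = 0.332/353.6 + 0.361/222.6 + 0.307/175.0 = 0.004315 ⇒ P = 231.753 kPa

Pdew = 231.753 kPa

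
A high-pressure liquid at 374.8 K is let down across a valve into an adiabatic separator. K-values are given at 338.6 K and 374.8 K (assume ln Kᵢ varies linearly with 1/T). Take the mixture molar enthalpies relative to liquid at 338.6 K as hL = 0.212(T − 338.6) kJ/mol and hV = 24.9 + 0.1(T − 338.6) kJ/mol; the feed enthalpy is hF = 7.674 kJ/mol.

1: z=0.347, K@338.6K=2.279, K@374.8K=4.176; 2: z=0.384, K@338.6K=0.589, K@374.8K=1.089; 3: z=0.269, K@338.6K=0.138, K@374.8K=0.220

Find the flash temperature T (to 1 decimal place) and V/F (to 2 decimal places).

T = 347.4 K, V/F = 0.24

Adiabatic flash: solve Rachford–Rice at each trial T, then check hF = ψ·hV(T) + (1−ψ)·hL(T).
  T = 338.6 K: K = (2.279, 0.589, 0.138), RR gives ψ = 0.068, H_out = 1.681 kJ/mol
  T = 374.8 K: K = (4.176, 1.089, 0.220), RR gives ψ = 0.617, H_out = 20.542 kJ/mol
  T = 356.7 K: K = (3.133, 0.813, 0.176), RR gives ψ = 0.390, H_out = 12.766 kJ/mol
  T = 347.6 K: K = (2.681, 0.694, 0.156), RR gives ψ = 0.245, H_out = 7.768 kJ/mol
  T = 343.1 K: K = (2.474, 0.640, 0.147), RR gives ψ = 0.162, H_out = 4.907 kJ/mol
  T = 345.4 K: K = (2.578, 0.668, 0.152), RR gives ψ = 0.206, H_out = 6.409 kJ/mol
Linear interpolation between T = 345.4 (H_out = 6.409) and T = 347.6 (H_out = 7.768) on hF = 7.674 gives T ≈ 347.4 K, at which ψ = 0.24.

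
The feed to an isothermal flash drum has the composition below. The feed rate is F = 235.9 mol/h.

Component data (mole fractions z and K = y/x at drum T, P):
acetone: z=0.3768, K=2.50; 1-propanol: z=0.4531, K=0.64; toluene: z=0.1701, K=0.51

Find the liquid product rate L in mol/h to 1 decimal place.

L = 110.5 mol/h

Newton–Raphson from V/F = 0.65:
  V/F = 0.6500: g = -0.04907, g' = -0.4054 → V/F = 0.5289
  V/F = 0.5289: g = 0.00116, g' = -0.4276 → V/F = 0.5317
Converged at V/F = 0.5317.
Then V = V/F·F = 0.5317·235.9 = 125.4 mol/h and L = F − V = 110.5 mol/h.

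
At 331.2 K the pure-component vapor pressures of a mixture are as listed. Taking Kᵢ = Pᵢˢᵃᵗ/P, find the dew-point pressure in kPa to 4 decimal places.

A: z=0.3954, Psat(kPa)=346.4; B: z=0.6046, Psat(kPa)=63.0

At the dew point ψ → 1, so Σzᵢ/Kᵢ = 1 with Kᵢ = Pᵢˢᵃᵗ/P ⇒ 1/P = Σzᵢ/Pᵢˢᵃᵗ.
1/P = 0.3954/346.4 + 0.6046/63.0 = 0.0107383 ⇒ P = 93.1248 kPa

Pdew = 93.1248 kPa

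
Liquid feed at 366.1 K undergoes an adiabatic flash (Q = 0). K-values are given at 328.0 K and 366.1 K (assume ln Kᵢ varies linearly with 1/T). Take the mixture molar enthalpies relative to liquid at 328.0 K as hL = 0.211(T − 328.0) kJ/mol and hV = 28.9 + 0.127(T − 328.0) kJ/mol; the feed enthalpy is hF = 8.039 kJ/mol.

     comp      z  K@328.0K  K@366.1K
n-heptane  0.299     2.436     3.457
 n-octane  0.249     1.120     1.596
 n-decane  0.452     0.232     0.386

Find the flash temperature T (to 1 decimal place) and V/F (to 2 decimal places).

T = 335.4 K, V/F = 0.23

Adiabatic flash: solve Rachford–Rice at each trial T, then check hF = ψ·hV(T) + (1−ψ)·hL(T).
  T = 328.0 K: K = (2.436, 1.120, 0.232), RR gives ψ = 0.137, H_out = 3.968 kJ/mol
  T = 366.1 K: K = (3.457, 1.596, 0.386), RR gives ψ = 0.557, H_out = 22.347 kJ/mol
  T = 347.1 K: K = (2.931, 1.351, 0.304), RR gives ψ = 0.358, H_out = 13.793 kJ/mol
  T = 337.6 K: K = (2.680, 1.234, 0.267), RR gives ψ = 0.254, H_out = 9.152 kJ/mol
  T = 332.8 K: K = (2.557, 1.176, 0.249), RR gives ψ = 0.197, H_out = 6.638 kJ/mol
  T = 335.2 K: K = (2.619, 1.205, 0.258), RR gives ψ = 0.226, H_out = 7.912 kJ/mol
Linear interpolation between T = 335.2 (H_out = 7.912) and T = 337.6 (H_out = 9.152) on hF = 8.039 gives T ≈ 335.4 K, at which ψ = 0.23.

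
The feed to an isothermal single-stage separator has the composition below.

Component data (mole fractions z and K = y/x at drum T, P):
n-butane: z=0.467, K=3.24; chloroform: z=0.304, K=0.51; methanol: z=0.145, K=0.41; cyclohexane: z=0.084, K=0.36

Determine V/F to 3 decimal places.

Rachford–Rice: g(V/F) = Σ zᵢ(Kᵢ−1)/(1+V/F(Kᵢ−1)) = 0.
Feasibility: ΣzᵢKᵢ = 1.758, Σzᵢ/Kᵢ = 1.327 — both > 1, two phases present.
Newton–Raphson from V/F = 0.5:
  V/F = 0.500: g = 0.0957, g' = -0.825 → V/F = 0.616
  V/F = 0.616: g = 0.0031, g' = -0.782 → V/F = 0.620
Converged at V/F = 0.620.

V/F = 0.620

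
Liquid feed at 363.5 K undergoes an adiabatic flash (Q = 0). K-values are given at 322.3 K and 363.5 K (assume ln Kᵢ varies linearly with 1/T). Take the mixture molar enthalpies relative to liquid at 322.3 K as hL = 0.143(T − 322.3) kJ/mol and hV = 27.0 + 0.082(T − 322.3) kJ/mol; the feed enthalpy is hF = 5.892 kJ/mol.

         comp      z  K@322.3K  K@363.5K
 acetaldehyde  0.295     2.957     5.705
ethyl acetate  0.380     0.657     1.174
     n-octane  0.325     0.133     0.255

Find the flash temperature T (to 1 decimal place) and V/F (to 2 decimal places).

Adiabatic flash: solve Rachford–Rice at each trial T, then check hF = ψ·hV(T) + (1−ψ)·hL(T).
  T = 322.3 K: K = (2.957, 0.657, 0.133), RR gives ψ = 0.136, H_out = 3.667 kJ/mol
  T = 363.5 K: K = (5.705, 1.174, 0.255), RR gives ψ = 0.586, H_out = 20.234 kJ/mol
  T = 342.9 K: K = (4.189, 0.894, 0.188), RR gives ψ = 0.381, H_out = 12.763 kJ/mol
  T = 332.6 K: K = (3.539, 0.770, 0.159), RR gives ψ = 0.268, H_out = 8.530 kJ/mol
  T = 327.5 K: K = (3.242, 0.713, 0.146), RR gives ψ = 0.205, H_out = 6.227 kJ/mol
  T = 324.9 K: K = (3.097, 0.684, 0.139), RR gives ψ = 0.172, H_out = 4.978 kJ/mol
  T = 326.2 K: K = (3.169, 0.698, 0.142), RR gives ψ = 0.189, H_out = 5.609 kJ/mol
Linear interpolation between T = 326.2 (H_out = 5.609) and T = 327.5 (H_out = 6.227) on hF = 5.892 gives T ≈ 326.8 K, at which ψ = 0.20.

T = 326.8 K, V/F = 0.20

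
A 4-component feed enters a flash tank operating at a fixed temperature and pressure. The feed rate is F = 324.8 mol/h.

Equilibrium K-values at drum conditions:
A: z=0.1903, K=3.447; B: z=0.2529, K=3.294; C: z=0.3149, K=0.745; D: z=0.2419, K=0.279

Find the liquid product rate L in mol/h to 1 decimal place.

Newton–Raphson from ψ = 0.53:
  ψ = 0.5300: g = 0.08943, g' = -0.8438 → ψ = 0.6360
  ψ = 0.6360: g = 0.00014, g' = -0.8526 → ψ = 0.6362
Converged at ψ = 0.6362.
Then V = ψ·F = 0.6362·324.8 = 206.6 mol/h and L = F − V = 118.2 mol/h.

L = 118.2 mol/h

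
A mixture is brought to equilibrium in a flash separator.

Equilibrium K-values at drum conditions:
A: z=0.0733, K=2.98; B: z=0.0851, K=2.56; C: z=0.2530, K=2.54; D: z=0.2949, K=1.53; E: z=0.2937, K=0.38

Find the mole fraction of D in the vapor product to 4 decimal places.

y_D = 0.3106

Material balance + equilibrium reduce to Σ zᵢ(Kᵢ−1)/(1+V/F(Kᵢ−1)) = 0.
Check two-phase: ΣzᵢKᵢ = 1.6417 > 1 and Σzᵢ/Kᵢ = 1.1231 > 1, so g(0) = 0.6417 > 0 and g(1) = -0.1231 < 0.
Newton iteration, V/F⁰ = 0.5:
  V/F = 0.5000: g = 0.22729, g' = -0.6183 → V/F = 0.8676
  V/F = 0.8676: g = -0.01039, g' = -0.7538 → V/F = 0.8538
  V/F = 0.8538: g = -0.00011, g' = -0.7387 → V/F = 0.8536
Converged at V/F = 0.8536.
Compositions from xᵢ = zᵢ/(1+V/F(Kᵢ−1)), yᵢ = Kᵢxᵢ:
  A: x = 0.0272, y = 0.0812
  B: x = 0.0365, y = 0.0934
  C: x = 0.1093, y = 0.2776
  D: x = 0.2030, y = 0.3106
  E: x = 0.6239, y = 0.2371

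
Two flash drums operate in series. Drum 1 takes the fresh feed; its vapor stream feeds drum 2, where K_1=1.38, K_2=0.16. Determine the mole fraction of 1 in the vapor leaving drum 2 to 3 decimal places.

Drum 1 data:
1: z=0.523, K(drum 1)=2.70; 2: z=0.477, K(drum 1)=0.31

y_1 (drum 2) = 0.950

Drum 1:
Material balance + equilibrium reduce to Σ zᵢ(Kᵢ−1)/(1+ψ₁(Kᵢ−1)) = 0.
Check two-phase: ΣzᵢKᵢ = 1.560 > 1 and Σzᵢ/Kᵢ = 1.732 > 1, so g(0) = 0.560 > 0 and g(1) = -0.732 < 0.
Binary case is linear: z₁(K₁−1)(1+ψ₁(K₂−1)) + z₂(K₂−1)(1+ψ₁(K₁−1)) = 0
⇒ ψ₁ = [z₁(K₁−1)+z₂(K₂−1)] / [−(K₁−1)(K₂−1)] = 0.5600/1.1730 = 0.477
Drum-1 compositions:
  1: x = 0.289, y = 0.779
  2: x = 0.711, y = 0.221
Drum-2 feed = drum-1 vapor: z₂ = (0.7795, 0.2205).
Drum 2:
Rachford–Rice: g(ψ₂) = Σ zᵢ(Kᵢ−1)/(1+ψ₂(Kᵢ−1)) = 0.
Check two-phase: ΣzᵢKᵢ = 1.111 > 1 and Σzᵢ/Kᵢ = 1.943 > 1, so g(0) = 0.111 > 0 and g(1) = -0.943 < 0.
Binary case is linear: z₁(K₁−1)(1+ψ₂(K₂−1)) + z₂(K₂−1)(1+ψ₂(K₁−1)) = 0
⇒ ψ₂ = [z₁(K₁−1)+z₂(K₂−1)] / [−(K₁−1)(K₂−1)] = 0.1110/0.3192 = 0.348
  1: x = 0.689, y = 0.950
  2: x = 0.311, y = 0.050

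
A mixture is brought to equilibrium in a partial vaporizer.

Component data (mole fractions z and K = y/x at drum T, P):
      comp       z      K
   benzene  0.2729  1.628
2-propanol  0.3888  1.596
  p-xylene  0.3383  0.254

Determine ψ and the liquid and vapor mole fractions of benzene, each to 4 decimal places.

ψ = 0.3316, x_benzene = 0.2259, y_benzene = 0.3677

Let ψ = V/F and solve Σ zᵢ(Kᵢ−1)/(1+ψ(Kᵢ−1)) = 0.
Feasibility: ΣzᵢKᵢ = 1.1507, Σzᵢ/Kᵢ = 1.7431 — both > 1, two phases present.
Iterate (Newton) starting at ψ = 0.5:
  ψ = 0.5000: g = -0.09356, g' = -0.6232 → ψ = 0.3499
  ψ = 0.3499: g = -0.00926, g' = -0.5117 → ψ = 0.3318
  ψ = 0.3318: g = -0.00008, g' = -0.5025 → ψ = 0.3316
Converged at ψ = 0.3316.
Compositions from xᵢ = zᵢ/(1+ψ(Kᵢ−1)), yᵢ = Kᵢxᵢ:
  benzene: x = 0.2259, y = 0.3677
  2-propanol: x = 0.3246, y = 0.5181
  p-xylene: x = 0.4495, y = 0.1142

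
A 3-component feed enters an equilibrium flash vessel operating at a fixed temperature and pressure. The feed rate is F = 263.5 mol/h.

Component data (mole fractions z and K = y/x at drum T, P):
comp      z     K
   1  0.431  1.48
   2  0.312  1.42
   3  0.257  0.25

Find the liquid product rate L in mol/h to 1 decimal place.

L = 151.5 mol/h

Iterate (Newton) starting at ψ = 0.32:
  ψ = 0.320: g = 0.0412, g' = -0.368 → ψ = 0.432
  ψ = 0.432: g = -0.0029, g' = -0.424 → ψ = 0.425
Converged at ψ = 0.425.
Then V = ψ·F = 0.4252·263.5 = 112.0 mol/h and L = F − V = 151.5 mol/h.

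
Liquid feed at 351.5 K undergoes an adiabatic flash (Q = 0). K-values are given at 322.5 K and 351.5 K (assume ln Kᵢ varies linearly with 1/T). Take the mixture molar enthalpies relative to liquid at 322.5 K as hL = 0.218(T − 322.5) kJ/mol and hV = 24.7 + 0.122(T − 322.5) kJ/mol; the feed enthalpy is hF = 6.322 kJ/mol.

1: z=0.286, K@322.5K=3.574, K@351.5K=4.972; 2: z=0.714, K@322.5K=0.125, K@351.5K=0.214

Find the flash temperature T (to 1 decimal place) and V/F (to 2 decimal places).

T = 338.0 K, V/F = 0.13

Adiabatic flash: solve Rachford–Rice at each trial T, then check hF = ψ·hV(T) + (1−ψ)·hL(T).
  T = 322.5 K: K = (3.574, 0.125), RR gives ψ = 0.049, H_out = 1.222 kJ/mol
  T = 351.5 K: K = (4.972, 0.214), RR gives ψ = 0.184, H_out = 10.357 kJ/mol
  T = 337.0 K: K = (4.245, 0.165), RR gives ψ = 0.123, H_out = 6.021 kJ/mol
  T = 344.2 K: K = (4.600, 0.189), RR gives ψ = 0.154, H_out = 8.215 kJ/mol
  T = 340.6 K: K = (4.421, 0.177), RR gives ψ = 0.139, H_out = 7.130 kJ/mol
  T = 338.8 K: K = (4.333, 0.171), RR gives ψ = 0.131, H_out = 6.579 kJ/mol
Linear interpolation between T = 337.0 (H_out = 6.021) and T = 338.8 (H_out = 6.579) on hF = 6.322 gives T ≈ 338.0 K, at which ψ = 0.13.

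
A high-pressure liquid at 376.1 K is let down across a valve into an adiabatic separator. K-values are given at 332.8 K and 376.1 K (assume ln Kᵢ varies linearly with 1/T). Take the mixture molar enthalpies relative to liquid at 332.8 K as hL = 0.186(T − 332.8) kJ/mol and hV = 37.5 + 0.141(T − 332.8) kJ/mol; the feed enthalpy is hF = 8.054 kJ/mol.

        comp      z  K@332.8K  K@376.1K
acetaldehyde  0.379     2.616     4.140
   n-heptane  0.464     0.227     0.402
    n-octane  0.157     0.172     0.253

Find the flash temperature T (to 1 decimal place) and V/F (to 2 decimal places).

Adiabatic flash: solve Rachford–Rice at each trial T, then check hF = ψ·hV(T) + (1−ψ)·hL(T).
  T = 332.8 K: K = (2.616, 0.227, 0.172), RR gives ψ = 0.097, H_out = 3.649 kJ/mol
  T = 376.1 K: K = (4.140, 0.402, 0.253), RR gives ψ = 0.396, H_out = 22.143 kJ/mol
  T = 354.5 K: K = (3.339, 0.308, 0.211), RR gives ψ = 0.263, H_out = 13.636 kJ/mol
  T = 343.6 K: K = (2.965, 0.265, 0.191), RR gives ψ = 0.187, H_out = 8.926 kJ/mol
  T = 338.2 K: K = (2.788, 0.246, 0.181), RR gives ψ = 0.144, H_out = 6.387 kJ/mol
  T = 340.9 K: K = (2.876, 0.255, 0.186), RR gives ψ = 0.166, H_out = 7.678 kJ/mol
  T = 342.2 K: K = (2.919, 0.260, 0.189), RR gives ψ = 0.176, H_out = 8.284 kJ/mol
Linear interpolation between T = 340.9 (H_out = 7.678) and T = 342.2 (H_out = 8.284) on hF = 8.054 gives T ≈ 341.7 K, at which ψ = 0.17.

T = 341.7 K, V/F = 0.17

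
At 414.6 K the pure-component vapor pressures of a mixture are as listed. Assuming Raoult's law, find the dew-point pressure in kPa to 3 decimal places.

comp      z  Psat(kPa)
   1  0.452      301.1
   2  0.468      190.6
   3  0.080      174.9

Pdew = 226.553 kPa

At the dew point ψ → 1, so Σzᵢ/Kᵢ = 1 with Kᵢ = Pᵢˢᵃᵗ/P ⇒ 1/P = Σzᵢ/Pᵢˢᵃᵗ.
1/P = 0.452/301.1 + 0.468/190.6 + 0.080/174.9 = 0.004414 ⇒ P = 226.553 kPa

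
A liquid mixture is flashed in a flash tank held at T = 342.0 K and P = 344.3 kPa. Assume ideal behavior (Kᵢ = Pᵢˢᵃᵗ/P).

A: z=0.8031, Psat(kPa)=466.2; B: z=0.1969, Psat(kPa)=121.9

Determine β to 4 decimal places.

Raoult's law: Kᵢ = Pᵢˢᵃᵗ/P = Pᵢˢᵃᵗ/344.3.
  K_A = 466.2/344.3 = 1.354052, K_B = 121.9/344.3 = 0.354052
Newton–Raphson from β = 0.5:
  β = 0.5000: g = 0.05371, g' = -0.2519 → β = 0.7132
  β = 0.7132: g = -0.00883, g' = -0.3467 → β = 0.6878
  β = 0.6878: g = -0.00020, g' = -0.3311 → β = 0.6872
Converged at β = 0.6872.

β = 0.6872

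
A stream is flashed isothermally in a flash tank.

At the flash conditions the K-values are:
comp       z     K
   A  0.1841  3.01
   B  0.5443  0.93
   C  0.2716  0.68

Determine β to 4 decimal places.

β = 0.7095

Let β = V/F and solve Σ zᵢ(Kᵢ−1)/(1+β(Kᵢ−1)) = 0.
g(0) = ΣzᵢKᵢ − 1 = 0.2450 and g(1) = 1 − Σzᵢ/Kᵢ = -0.0458, so a root lies in (0, 1).
Newton iteration, β⁰ = 0.5:
  β = 0.5000: g = 0.04161, g' = -0.2273 → β = 0.6831
  β = 0.6831: g = 0.00470, g' = -0.1806 → β = 0.7091
  β = 0.7091: g = 0.00006, g' = -0.1759 → β = 0.7095
Converged at β = 0.7095.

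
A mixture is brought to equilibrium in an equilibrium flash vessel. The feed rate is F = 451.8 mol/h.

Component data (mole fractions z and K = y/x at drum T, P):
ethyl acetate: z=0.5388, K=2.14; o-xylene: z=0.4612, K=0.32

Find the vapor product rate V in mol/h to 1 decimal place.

V = 175.2 mol/h

Let ψ = V/F and solve Σ zᵢ(Kᵢ−1)/(1+ψ(Kᵢ−1)) = 0.
g(0) = ΣzᵢKᵢ − 1 = 0.3006 and g(1) = 1 − Σzᵢ/Kᵢ = -0.6930, so a root lies in (0, 1).
Binary case is linear: z₁(K₁−1)(1+ψ(K₂−1)) + z₂(K₂−1)(1+ψ(K₁−1)) = 0
⇒ ψ = [z₁(K₁−1)+z₂(K₂−1)] / [−(K₁−1)(K₂−1)] = 0.30062/0.77520 = 0.3878
Then V = ψ·F = 0.3878·451.8 = 175.2 mol/h and L = F − V = 276.6 mol/h.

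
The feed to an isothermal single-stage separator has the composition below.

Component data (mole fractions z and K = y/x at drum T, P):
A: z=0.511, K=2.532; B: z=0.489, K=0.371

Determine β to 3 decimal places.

Rachford–Rice: g(β) = Σ zᵢ(Kᵢ−1)/(1+β(Kᵢ−1)) = 0.
Check two-phase: ΣzᵢKᵢ = 1.475 > 1 and Σzᵢ/Kᵢ = 1.520 > 1, so g(0) = 0.475 > 0 and g(1) = -0.520 < 0.
Newton iteration, β⁰ = 0.37:
  β = 0.370: g = 0.0988, g' = -0.817 → β = 0.491
  β = 0.491: g = 0.0019, g' = -0.796 → β = 0.493
Converged at β = 0.493.

β = 0.493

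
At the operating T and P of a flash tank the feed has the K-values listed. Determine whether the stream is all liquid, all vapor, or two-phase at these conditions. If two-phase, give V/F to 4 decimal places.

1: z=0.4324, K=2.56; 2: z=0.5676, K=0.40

ΣzᵢKᵢ = 1.3340; Σzᵢ/Kᵢ = 1.5879.
Both exceed 1, so a two-phase solution exists.
Let ψ = V/F and solve Σ zᵢ(Kᵢ−1)/(1+ψ(Kᵢ−1)) = 0.
Binary case is linear: z₁(K₁−1)(1+ψ(K₂−1)) + z₂(K₂−1)(1+ψ(K₁−1)) = 0
⇒ ψ = [z₁(K₁−1)+z₂(K₂−1)] / [−(K₁−1)(K₂−1)] = 0.33398/0.93600 = 0.3568

two-phase, V/F = 0.3568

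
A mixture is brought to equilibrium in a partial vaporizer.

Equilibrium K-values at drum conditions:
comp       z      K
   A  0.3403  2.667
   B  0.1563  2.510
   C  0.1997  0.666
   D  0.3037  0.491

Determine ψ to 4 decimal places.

Material balance + equilibrium reduce to Σ zᵢ(Kᵢ−1)/(1+ψ(Kᵢ−1)) = 0.
Feasibility: ΣzᵢKᵢ = 1.5820, Σzᵢ/Kᵢ = 1.1083 — both > 1, two phases present.
Iterate (Newton) starting at ψ = 0.62:
  ψ = 0.6200: g = 0.09088, g' = -0.5271 → ψ = 0.7924
  ψ = 0.7924: g = 0.00209, g' = -0.5116 → ψ = 0.7965
Converged at ψ = 0.7965.

ψ = 0.7965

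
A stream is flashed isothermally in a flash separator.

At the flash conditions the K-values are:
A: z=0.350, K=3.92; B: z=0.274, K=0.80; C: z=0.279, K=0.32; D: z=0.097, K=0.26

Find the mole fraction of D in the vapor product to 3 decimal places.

Let ψ = V/F and solve Σ zᵢ(Kᵢ−1)/(1+ψ(Kᵢ−1)) = 0.
Feasibility: ΣzᵢKᵢ = 1.706, Σzᵢ/Kᵢ = 1.677 — both > 1, two phases present.
Iterate (Newton) starting at ψ = 0.5:
  ψ = 0.500: g = -0.0468, g' = -0.937 → ψ = 0.450
Converged at ψ = 0.450.
Compositions from xᵢ = zᵢ/(1+ψ(Kᵢ−1)), yᵢ = Kᵢxᵢ:
  A: x = 0.151, y = 0.593
  B: x = 0.301, y = 0.241
  C: x = 0.402, y = 0.129
  D: x = 0.146, y = 0.038

y_D = 0.038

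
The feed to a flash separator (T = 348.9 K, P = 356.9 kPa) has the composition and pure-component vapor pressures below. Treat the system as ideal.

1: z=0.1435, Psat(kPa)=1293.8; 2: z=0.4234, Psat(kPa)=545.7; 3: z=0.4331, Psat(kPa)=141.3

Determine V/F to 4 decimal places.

Raoult's law: Kᵢ = Pᵢˢᵃᵗ/P = Pᵢˢᵃᵗ/356.9.
  K_1 = 1293.8/356.9 = 3.625105, K_2 = 545.7/356.9 = 1.529000, K_3 = 141.3/356.9 = 0.395909
Rachford–Rice: g(V/F) = Σ zᵢ(Kᵢ−1)/(1+V/F(Kᵢ−1)) = 0.
g(0) = ΣzᵢKᵢ − 1 = 0.3390 and g(1) = 1 − Σzᵢ/Kᵢ = -0.4104, so a root lies in (0, 1).
Newton–Raphson from V/F = 0.58:
  V/F = 0.5800: g = -0.08202, g' = -0.5993 → V/F = 0.4431
  V/F = 0.4431: g = -0.00170, g' = -0.5838 → V/F = 0.4402
Converged at V/F = 0.4402.

V/F = 0.4402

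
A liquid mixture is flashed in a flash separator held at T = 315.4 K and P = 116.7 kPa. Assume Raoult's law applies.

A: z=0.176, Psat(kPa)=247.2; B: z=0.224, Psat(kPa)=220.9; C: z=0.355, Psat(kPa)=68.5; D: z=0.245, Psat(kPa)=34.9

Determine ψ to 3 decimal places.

ψ = 0.144

Raoult's law: Kᵢ = Pᵢˢᵃᵗ/P = Pᵢˢᵃᵗ/116.7.
  K_A = 247.2/116.7 = 2.11825, K_B = 220.9/116.7 = 1.89289, K_C = 68.5/116.7 = 0.58698, K_D = 34.9/116.7 = 0.29906
Material balance + equilibrium reduce to Σ zᵢ(Kᵢ−1)/(1+ψ(Kᵢ−1)) = 0.
Feasibility: ΣzᵢKᵢ = 1.078, Σzᵢ/Kᵢ = 1.625 — both > 1, two phases present.
Iterate (Newton) starting at ψ = 0.5:
  ψ = 0.500: g = -0.1847, g' = -0.557 → ψ = 0.169
  ψ = 0.169: g = -0.0130, g' = -0.515 → ψ = 0.144
Converged at ψ = 0.144.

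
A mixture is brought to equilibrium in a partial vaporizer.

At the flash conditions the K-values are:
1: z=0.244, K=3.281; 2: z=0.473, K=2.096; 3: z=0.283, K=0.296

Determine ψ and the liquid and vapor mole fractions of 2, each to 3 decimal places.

Let ψ = V/F and solve Σ zᵢ(Kᵢ−1)/(1+ψ(Kᵢ−1)) = 0.
Check two-phase: ΣzᵢKᵢ = 1.876 > 1 and Σzᵢ/Kᵢ = 1.256 > 1, so g(0) = 0.876 > 0 and g(1) = -0.256 < 0.
Iterate (Newton) starting at ψ = 0.5:
  ψ = 0.500: g = 0.2874, g' = -0.848 → ψ = 0.839
  ψ = 0.839: g = -0.0255, g' = -1.141 → ψ = 0.817
  ψ = 0.817: g = -0.0006, g' = -1.089 → ψ = 0.816
Converged at ψ = 0.816.
Compositions from xᵢ = zᵢ/(1+ψ(Kᵢ−1)), yᵢ = Kᵢxᵢ:
  1: x = 0.085, y = 0.280
  2: x = 0.250, y = 0.523
  3: x = 0.665, y = 0.197

ψ = 0.816, x_2 = 0.250, y_2 = 0.523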